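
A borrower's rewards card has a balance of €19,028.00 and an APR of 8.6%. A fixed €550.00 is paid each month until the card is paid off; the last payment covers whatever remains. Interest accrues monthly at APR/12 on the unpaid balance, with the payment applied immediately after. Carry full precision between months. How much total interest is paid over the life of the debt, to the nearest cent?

Monthly rate r = 8.6%/12 = 0.716667% = 0.00716667.
Payoff takes n = ⌈−ln(1 − rB₀/P)/ln(1+r)⌉ = ⌈39.901⌉ = 40 payments; the last is €495.93.
Total paid = 39·€550.00 + €495.93 = €21,945.93.
Total interest = total paid − principal = €21,945.93 − €19,028.00 = €2,917.93.

€2,917.93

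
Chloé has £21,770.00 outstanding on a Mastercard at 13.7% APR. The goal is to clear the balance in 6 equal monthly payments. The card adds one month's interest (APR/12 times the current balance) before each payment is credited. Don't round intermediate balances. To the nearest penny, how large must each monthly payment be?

Monthly rate r = 13.7%/12 = 1.14167% = 0.0114167.
Level-payment amortization: P = B₀·r / (1 − (1+r)^(−n)) = 21770.00·0.0114167 / (1 − 1.01142^(−6)).
Denominator 1 − (1+r)^(−6) = 0.0658440924.
P = 248.541 / 0.0658440924 ≈ 3774.69.

£3,774.69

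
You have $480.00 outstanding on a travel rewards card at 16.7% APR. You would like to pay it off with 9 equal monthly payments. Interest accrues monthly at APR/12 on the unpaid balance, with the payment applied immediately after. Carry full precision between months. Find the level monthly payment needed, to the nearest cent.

$57.11

Monthly rate r = 16.7%/12 = 1.39167% = 0.0139167.
Level-payment amortization: P = B₀·r / (1 − (1+r)^(−n)) = 480.00·0.0139167 / (1 − 1.01392^(−9)).
Denominator 1 − (1+r)^(−9) = 0.116961494.
P = 6.68 / 0.116961494 ≈ 57.11.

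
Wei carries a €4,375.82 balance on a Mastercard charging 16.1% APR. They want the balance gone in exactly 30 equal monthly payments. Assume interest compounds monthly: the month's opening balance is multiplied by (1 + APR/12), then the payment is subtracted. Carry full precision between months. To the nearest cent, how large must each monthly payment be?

€178.14

Monthly rate r = 16.1%/12 = 1.34167% = 0.0134167.
Level-payment amortization: P = B₀·r / (1 − (1+r)^(−n)) = 4375.82·0.0134167 / (1 − 1.01342^(−30)).
Denominator 1 − (1+r)^(−30) = 0.329561837.
P = 58.7089 / 0.329561837 ≈ 178.14.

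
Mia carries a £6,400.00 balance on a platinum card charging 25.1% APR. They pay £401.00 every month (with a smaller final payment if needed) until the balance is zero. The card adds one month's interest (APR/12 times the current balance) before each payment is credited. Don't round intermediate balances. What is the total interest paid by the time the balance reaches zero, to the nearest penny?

£1,469.79

Monthly rate r = 25.1%/12 = 2.09167% = 0.0209167.
Payoff takes n = ⌈−ln(1 − rB₀/P)/ln(1+r)⌉ = ⌈19.623⌉ = 20 payments; the last is £250.79.
Total paid = 19·£401.00 + £250.79 = £7,869.79.
Total interest = total paid − principal = £7,869.79 − £6,400.00 = £1,469.79.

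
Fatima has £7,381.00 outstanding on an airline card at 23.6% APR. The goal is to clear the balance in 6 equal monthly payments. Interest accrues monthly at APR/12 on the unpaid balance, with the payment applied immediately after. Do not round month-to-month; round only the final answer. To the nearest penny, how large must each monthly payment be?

Monthly rate r = 23.6%/12 = 1.96667% = 0.0196667.
Level-payment amortization: P = B₀·r / (1 − (1+r)^(−n)) = 7381.00·0.0196667 / (1 − 1.01967^(−6)).
Denominator 1 − (1+r)^(−6) = 0.110285504.
P = 145.16 / 0.110285504 ≈ 1316.22.

£1,316.22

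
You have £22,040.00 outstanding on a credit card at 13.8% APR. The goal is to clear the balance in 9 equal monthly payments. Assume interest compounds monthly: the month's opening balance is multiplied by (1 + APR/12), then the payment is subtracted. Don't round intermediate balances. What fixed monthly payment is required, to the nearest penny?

Monthly rate r = 13.8%/12 = 1.15% = 0.0115.
Level-payment amortization: P = B₀·r / (1 − (1+r)^(−n)) = 22040.00·0.0115 / (1 − 1.0115^(−9)).
Denominator 1 − (1+r)^(−9) = 0.0977912889.
P = 253.46 / 0.0977912889 ≈ 2591.85.

£2,591.85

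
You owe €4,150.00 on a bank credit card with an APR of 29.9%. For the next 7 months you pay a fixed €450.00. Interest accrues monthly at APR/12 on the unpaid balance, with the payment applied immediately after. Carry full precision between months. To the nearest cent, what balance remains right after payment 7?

Monthly rate r = 29.9%/12 = 2.49167% = 0.0249167.
Each month: B ← B·(1+r) − €450.00.
Month 1: interest €103.40; balance after payment €3,803.40.
Month 2: interest €94.77; balance after payment €3,448.17.
Month 3: interest €85.92; balance after payment €3,084.09.
Month 4: interest €76.85; balance after payment €2,710.93.
Month 5: interest €67.55; balance after payment €2,328.48.
Month 6: interest €58.02; balance after payment €1,936.50.
Month 7: interest €48.25; balance after payment €1,534.75.

€1,534.75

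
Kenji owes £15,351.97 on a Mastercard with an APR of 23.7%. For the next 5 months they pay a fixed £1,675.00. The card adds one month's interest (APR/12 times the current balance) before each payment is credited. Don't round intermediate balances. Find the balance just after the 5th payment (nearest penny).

£8,216.64

Monthly rate r = 23.7%/12 = 1.975% = 0.01975.
Each month: B ← B·(1+r) − £1,675.00.
Month 1: interest £303.20; balance after payment £13,980.17.
Month 2: interest £276.11; balance after payment £12,581.28.
Month 3: interest £248.48; balance after payment £11,154.76.
Month 4: interest £220.31; balance after payment £9,700.07.
Month 5: interest £191.58; balance after payment £8,216.64.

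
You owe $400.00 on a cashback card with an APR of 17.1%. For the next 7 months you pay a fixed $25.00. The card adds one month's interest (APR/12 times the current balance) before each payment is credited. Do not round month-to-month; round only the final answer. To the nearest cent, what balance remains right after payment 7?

Monthly rate r = 17.1%/12 = 1.425% = 0.01425.
Each month: B ← B·(1+r) − $25.00.
Month 1: interest $5.70; balance after payment $380.70.
Month 2: interest $5.42; balance after payment $361.12.
Month 3: interest $5.15; balance after payment $341.27.
Month 4: interest $4.86; balance after payment $321.13.
Month 5: interest $4.58; balance after payment $300.71.
Month 6: interest $4.29; balance after payment $280.00.
Month 7: interest $3.99; balance after payment $258.99.

$258.99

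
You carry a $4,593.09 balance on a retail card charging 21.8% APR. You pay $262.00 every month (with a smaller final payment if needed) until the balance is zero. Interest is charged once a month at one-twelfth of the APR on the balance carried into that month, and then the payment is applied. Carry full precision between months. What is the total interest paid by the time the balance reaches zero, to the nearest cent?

$987.26

Monthly rate r = 21.8%/12 = 1.81667% = 0.0181667.
Payoff takes n = ⌈−ln(1 − rB₀/P)/ln(1+r)⌉ = ⌈21.297⌉ = 22 payments; the last is $78.35.
Total paid = 21·$262.00 + $78.35 = $5,580.35.
Total interest = total paid − principal = $5,580.35 − $4,593.09 = $987.26.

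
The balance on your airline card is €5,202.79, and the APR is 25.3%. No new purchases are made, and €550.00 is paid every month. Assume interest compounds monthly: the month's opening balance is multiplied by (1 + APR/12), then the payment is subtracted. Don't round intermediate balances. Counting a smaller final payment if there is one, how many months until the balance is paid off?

11 months

Monthly rate r = 25.3%/12 = 2.10833% = 0.0210833.
Recurrence: B ← B·(1+r) − €550.00.
Month 1: interest €109.69; balance after payment €4,762.48.
Month 2: interest €100.41; balance after payment €4,312.89.
Closed form: n = −ln(1 − rB₀/P)/ln(1+r) = −ln(0.80056)/ln(1.02108) ≈ 10.662, so the balance reaches zero during payment 11.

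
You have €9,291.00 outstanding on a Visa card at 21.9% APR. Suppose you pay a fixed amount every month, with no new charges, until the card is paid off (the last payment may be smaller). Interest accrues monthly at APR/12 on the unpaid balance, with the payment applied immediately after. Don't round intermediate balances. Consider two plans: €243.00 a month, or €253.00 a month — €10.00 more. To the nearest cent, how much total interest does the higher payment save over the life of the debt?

€559.86

Monthly rate r = 21.9%/12 = 1.825% = 0.01825.
At €243.00/mo: n = ⌈−ln(1 − rB₀/P)/ln(1+r)⌉ = 67 payments (last €40.10); total interest = total paid − €9,291.00 = €6,787.10.
At €253.00/mo: 62 payments (last €85.24); total interest €6,227.24.
Interest saved = €6,787.10 − €6,227.24 = €559.86.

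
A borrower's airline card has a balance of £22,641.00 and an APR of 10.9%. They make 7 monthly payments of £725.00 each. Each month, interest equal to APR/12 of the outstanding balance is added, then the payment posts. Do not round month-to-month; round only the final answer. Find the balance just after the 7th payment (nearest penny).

£18,905.01

Monthly rate r = 10.9%/12 = 0.908333% = 0.00908333.
Each month: B ← B·(1+r) − £725.00.
Month 1: interest £205.66; balance after payment £22,121.66.
Month 2: interest £200.94; balance after payment £21,597.59.
Month 3: interest £196.18; balance after payment £21,068.77.
Month 4: interest £191.37; balance after payment £20,535.15.
Month 5: interest £186.53; balance after payment £19,996.67.
Month 6: interest £181.64; balance after payment £19,453.31.
Month 7: interest £176.70; balance after payment £18,905.01.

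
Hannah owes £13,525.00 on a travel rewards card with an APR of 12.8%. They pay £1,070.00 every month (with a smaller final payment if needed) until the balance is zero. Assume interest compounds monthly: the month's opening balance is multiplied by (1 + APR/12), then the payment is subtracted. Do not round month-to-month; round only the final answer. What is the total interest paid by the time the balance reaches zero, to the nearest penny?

£1,081.67

Monthly rate r = 12.8%/12 = 1.06667% = 0.0106667.
Payoff takes n = ⌈−ln(1 − rB₀/P)/ln(1+r)⌉ = ⌈13.650⌉ = 14 payments; the last is £696.67.
Total paid = 13·£1,070.00 + £696.67 = £14,606.67.
Total interest = total paid − principal = £14,606.67 − £13,525.00 = £1,081.67.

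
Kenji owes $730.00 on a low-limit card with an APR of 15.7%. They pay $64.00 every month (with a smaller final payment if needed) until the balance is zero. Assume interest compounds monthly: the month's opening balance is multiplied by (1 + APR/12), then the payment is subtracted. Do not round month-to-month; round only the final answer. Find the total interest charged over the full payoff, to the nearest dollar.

$66

Monthly rate r = 15.7%/12 = 1.30833% = 0.0130833.
Payoff takes n = ⌈−ln(1 − rB₀/P)/ln(1+r)⌉ = ⌈12.433⌉ = 13 payments; the last is $27.84.
Total paid = 12·$64.00 + $27.84 = $795.84.
Total interest = total paid − principal = $795.84 − $730.00 = $65.84.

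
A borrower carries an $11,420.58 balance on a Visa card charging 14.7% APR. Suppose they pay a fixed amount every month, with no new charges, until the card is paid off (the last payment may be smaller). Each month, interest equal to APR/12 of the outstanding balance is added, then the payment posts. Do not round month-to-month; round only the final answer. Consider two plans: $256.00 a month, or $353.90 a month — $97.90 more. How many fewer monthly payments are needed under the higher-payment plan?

23 fewer payments

Monthly rate r = 14.7%/12 = 1.225% = 0.01225.
At $256.00/mo: n = ⌈−ln(1 − rB₀/P)/ln(1+r)⌉ = 65 payments (last $242.02); total interest = total paid − $11,420.58 = $5,205.44.
At $353.90/mo: 42 payments (last $112.36); total interest $3,201.68.
Payments saved = 65 − 42 = 23.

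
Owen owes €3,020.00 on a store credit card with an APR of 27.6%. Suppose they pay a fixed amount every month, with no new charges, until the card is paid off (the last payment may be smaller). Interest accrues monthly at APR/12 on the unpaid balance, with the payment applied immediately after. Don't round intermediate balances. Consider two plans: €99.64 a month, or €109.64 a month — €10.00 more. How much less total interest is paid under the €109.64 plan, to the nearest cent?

€393.64

Monthly rate r = 27.6%/12 = 2.3% = 0.023.
At €99.64/mo: n = ⌈−ln(1 − rB₀/P)/ln(1+r)⌉ = 53 payments (last €52.56); total interest = total paid − €3,020.00 = €2,213.84.
At €109.64/mo: 45 payments (last €16.04); total interest €1,820.20.
Interest saved = €2,213.84 − €1,820.20 = €393.64.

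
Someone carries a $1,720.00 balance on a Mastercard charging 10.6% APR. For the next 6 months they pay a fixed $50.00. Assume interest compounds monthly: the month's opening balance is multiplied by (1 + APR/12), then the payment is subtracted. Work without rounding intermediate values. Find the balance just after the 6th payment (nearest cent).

$1,506.49

Monthly rate r = 10.6%/12 = 0.883333% = 0.00883333.
Each month: B ← B·(1+r) − $50.00.
Month 1: interest $15.19; balance after payment $1,685.19.
Month 2: interest $14.89; balance after payment $1,650.08.
Month 3: interest $14.58; balance after payment $1,614.65.
Month 4: interest $14.26; balance after payment $1,578.92.
Month 5: interest $13.95; balance after payment $1,542.86.
Month 6: interest $13.63; balance after payment $1,506.49.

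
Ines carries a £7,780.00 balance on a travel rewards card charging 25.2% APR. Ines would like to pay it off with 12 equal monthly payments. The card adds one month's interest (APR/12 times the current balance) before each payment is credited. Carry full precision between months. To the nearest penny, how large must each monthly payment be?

£740.20

Monthly rate r = 25.2%/12 = 2.1% = 0.021.
Level-payment amortization: P = B₀·r / (1 − (1+r)^(−n)) = 7780.00·0.021 / (1 − 1.021^(−12)).
Denominator 1 − (1+r)^(−12) = 0.22072437.
P = 163.38 / 0.22072437 ≈ 740.20.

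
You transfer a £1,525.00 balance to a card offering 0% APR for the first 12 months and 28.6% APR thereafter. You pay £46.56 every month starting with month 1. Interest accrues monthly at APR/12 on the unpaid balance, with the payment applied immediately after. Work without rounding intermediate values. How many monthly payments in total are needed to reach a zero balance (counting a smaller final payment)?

Promo months 1–12 at r₀ = 0%/12 = 0; months 13+ at r₁ = 28.6%/12 = 0.0238333.
After month 12 (no interest yet): B = £1,525.00 − 12·£46.56 = £966.28.
Then at r₁ with £46.56/mo: n₂ = −ln(1 − r₁·B/P)/ln(1+r₁) ≈ 28.97 → 29 more payments.

41 payments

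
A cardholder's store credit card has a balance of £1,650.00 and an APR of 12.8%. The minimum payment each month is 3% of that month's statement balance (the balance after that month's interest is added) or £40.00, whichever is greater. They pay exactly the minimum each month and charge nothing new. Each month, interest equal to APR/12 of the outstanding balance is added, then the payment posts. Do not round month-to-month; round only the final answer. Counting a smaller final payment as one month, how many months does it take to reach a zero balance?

53 months

Monthly rate r = 12.8%/12 = 1.06667% = 0.0106667.
While 3% of the post-interest balance exceeds £40.00, each month B ← (B·(1+r))·(1 − 0.03), i.e. B shrinks by the factor (1+r)·0.97 = 0.98035.
This holds for months 1–12. Entering month 13 the balance is £1,300.29; 3% of the post-interest balance is now below £40.00, so the flat £40.00 minimum applies from here.
From month 13 a fixed £40.00 at rate r clears £1,300.29 in 41 more payments. Total: 12 + 41 = 53 months.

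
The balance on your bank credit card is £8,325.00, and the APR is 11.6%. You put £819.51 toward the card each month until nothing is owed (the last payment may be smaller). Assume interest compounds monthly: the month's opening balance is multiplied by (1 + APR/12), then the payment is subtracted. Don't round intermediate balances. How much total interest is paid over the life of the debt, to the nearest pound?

£481

Monthly rate r = 11.6%/12 = 0.966667% = 0.00966667.
Payoff takes n = ⌈−ln(1 − rB₀/P)/ln(1+r)⌉ = ⌈10.744⌉ = 11 payments; the last is £610.59.
Total paid = 10·£819.51 + £610.59 = £8,805.69.
Total interest = total paid − principal = £8,805.69 − £8,325.00 = £480.69.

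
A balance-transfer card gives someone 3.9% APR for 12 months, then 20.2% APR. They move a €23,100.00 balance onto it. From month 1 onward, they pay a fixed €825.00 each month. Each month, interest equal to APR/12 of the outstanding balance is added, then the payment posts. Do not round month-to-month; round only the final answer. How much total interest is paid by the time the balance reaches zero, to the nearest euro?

€3,338

Promo months 1–12 at r₀ = 3.9%/12 = 0.00325; months 13+ at r₁ = 20.2%/12 = 0.0168333.
After month 12: iterate B ← B·(1+r₀) − €825.00 for 12 months → €13,938.29.
Then at r₁ with €825.00/mo: n₂ = −ln(1 − r₁·B/P)/ln(1+r₁) ≈ 20.05 → 21 more payments.
Total paid = 32·€825.00 + €38.15 = €26,438.15; interest = €26,438.15 − €23,100.00 = €3,338.15.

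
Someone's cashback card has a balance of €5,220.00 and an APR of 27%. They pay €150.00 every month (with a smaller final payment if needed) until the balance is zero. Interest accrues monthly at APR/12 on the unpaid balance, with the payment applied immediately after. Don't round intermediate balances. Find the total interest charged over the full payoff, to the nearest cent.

Monthly rate r = 27%/12 = 2.25% = 0.0225.
Payoff takes n = ⌈−ln(1 − rB₀/P)/ln(1+r)⌉ = ⌈68.666⌉ = 69 payments; the last is €100.25.
Total paid = 68·€150.00 + €100.25 = €10,300.25.
Total interest = total paid − principal = €10,300.25 − €5,220.00 = €5,080.25.

€5,080.25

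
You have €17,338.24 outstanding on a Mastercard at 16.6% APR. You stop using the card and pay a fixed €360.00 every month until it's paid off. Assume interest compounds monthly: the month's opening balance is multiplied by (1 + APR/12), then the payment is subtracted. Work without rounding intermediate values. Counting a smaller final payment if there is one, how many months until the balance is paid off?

80 months

Monthly rate r = 16.6%/12 = 1.38333% = 0.0138333.
Recurrence: B ← B·(1+r) − €360.00.
Month 1: interest €239.85; balance after payment €17,218.09.
Month 2: interest €238.18; balance after payment €17,096.27.
Closed form: n = −ln(1 − rB₀/P)/ln(1+r) = −ln(0.33376)/ln(1.01383) ≈ 79.872, so the balance reaches zero during payment 80.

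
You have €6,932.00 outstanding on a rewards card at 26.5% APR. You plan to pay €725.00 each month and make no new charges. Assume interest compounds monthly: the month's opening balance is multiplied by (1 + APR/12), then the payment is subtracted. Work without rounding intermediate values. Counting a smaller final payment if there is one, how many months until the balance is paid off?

11 payments

Monthly rate r = 26.5%/12 = 2.20833% = 0.0220833.
Recurrence: B ← B·(1+r) − €725.00.
Month 1: interest €153.08; balance after payment €6,360.08.
Month 2: interest €140.45; balance after payment €5,775.53.
Closed form: n = −ln(1 − rB₀/P)/ln(1+r) = −ln(0.78885)/ln(1.02208) ≈ 10.858, so the balance reaches zero during payment 11.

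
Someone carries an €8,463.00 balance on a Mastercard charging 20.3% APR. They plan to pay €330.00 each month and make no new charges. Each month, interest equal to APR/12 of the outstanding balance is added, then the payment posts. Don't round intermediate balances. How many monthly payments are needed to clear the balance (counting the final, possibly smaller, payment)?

34 payments

Monthly rate r = 20.3%/12 = 1.69167% = 0.0169167.
Recurrence: B ← B·(1+r) − €330.00.
Month 1: interest €143.17; balance after payment €8,276.17.
Month 2: interest €140.01; balance after payment €8,086.17.
Closed form: n = −ln(1 − rB₀/P)/ln(1+r) = −ln(0.56616)/ln(1.01692) ≈ 33.911, so the balance reaches zero during payment 34.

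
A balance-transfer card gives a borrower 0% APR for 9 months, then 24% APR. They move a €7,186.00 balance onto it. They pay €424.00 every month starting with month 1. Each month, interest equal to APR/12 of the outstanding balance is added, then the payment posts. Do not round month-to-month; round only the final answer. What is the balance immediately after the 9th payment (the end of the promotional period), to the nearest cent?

€3,370.00

Promo months 1–9 at r₀ = 0%/12 = 0; months 10+ at r₁ = 24%/12 = 0.02.
After month 9 (no interest yet): B = €7,186.00 − 9·€424.00 = €3,370.00.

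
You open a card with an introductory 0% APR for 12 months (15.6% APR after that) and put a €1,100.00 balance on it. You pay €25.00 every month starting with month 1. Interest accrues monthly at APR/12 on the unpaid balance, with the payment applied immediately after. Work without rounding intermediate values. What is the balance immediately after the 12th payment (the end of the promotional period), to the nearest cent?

Promo months 1–12 at r₀ = 0%/12 = 0; months 13+ at r₁ = 15.6%/12 = 0.013.
After month 12 (no interest yet): B = €1,100.00 − 12·€25.00 = €800.00.

€800.00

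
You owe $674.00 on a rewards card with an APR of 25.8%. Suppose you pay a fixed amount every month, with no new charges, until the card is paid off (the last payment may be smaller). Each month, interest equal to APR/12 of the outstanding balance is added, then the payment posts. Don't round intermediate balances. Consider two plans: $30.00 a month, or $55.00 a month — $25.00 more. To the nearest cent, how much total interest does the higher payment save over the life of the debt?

Monthly rate r = 25.8%/12 = 2.15% = 0.0215.
At $30.00/mo: n = ⌈−ln(1 − rB₀/P)/ln(1+r)⌉ = 32 payments (last $0.49); total interest = total paid − $674.00 = $256.49.
At $55.00/mo: 15 payments (last $20.82); total interest $116.82.
Interest saved = $256.49 − $116.82 = $139.67.

$139.67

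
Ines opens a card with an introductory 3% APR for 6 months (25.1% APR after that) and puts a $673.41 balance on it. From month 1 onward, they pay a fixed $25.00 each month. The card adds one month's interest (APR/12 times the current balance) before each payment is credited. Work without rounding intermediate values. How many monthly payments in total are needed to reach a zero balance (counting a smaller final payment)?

Promo months 1–6 at r₀ = 3%/12 = 0.0025; months 7+ at r₁ = 25.1%/12 = 0.0209167.
After month 6: iterate B ← B·(1+r₀) − $25.00 for 6 months → $532.63.
Then at r₁ with $25.00/mo: n₂ = −ln(1 − r₁·B/P)/ln(1+r₁) ≈ 28.50 → 29 more payments.

35 payments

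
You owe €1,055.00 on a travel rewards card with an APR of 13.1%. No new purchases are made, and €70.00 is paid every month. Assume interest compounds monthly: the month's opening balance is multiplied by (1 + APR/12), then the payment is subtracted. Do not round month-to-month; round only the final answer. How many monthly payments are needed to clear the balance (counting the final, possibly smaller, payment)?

17 months

Monthly rate r = 13.1%/12 = 1.09167% = 0.0109167.
Recurrence: B ← B·(1+r) − €70.00.
Month 1: interest €11.52; balance after payment €996.52.
Month 2: interest €10.88; balance after payment €937.40.
Closed form: n = −ln(1 − rB₀/P)/ln(1+r) = −ln(0.83547)/ln(1.01092) ≈ 16.556, so the balance reaches zero during payment 17.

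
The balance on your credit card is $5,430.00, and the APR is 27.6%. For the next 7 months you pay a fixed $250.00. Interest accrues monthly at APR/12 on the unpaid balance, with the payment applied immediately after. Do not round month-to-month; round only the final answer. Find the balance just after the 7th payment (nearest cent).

$4,491.43

Monthly rate r = 27.6%/12 = 2.3% = 0.023.
Each month: B ← B·(1+r) − $250.00.
Month 1: interest $124.89; balance after payment $5,304.89.
Month 2: interest $122.01; balance after payment $5,176.90.
Month 3: interest $119.07; balance after payment $5,045.97.
Month 4: interest $116.06; balance after payment $4,912.03.
Month 5: interest $112.98; balance after payment $4,775.01.
Month 6: interest $109.83; balance after payment $4,634.83.
Month 7: interest $106.60; balance after payment $4,491.43.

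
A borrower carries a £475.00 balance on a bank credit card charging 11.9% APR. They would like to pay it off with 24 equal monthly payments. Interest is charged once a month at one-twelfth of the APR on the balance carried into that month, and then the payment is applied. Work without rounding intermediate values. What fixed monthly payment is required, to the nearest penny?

£22.34

Monthly rate r = 11.9%/12 = 0.991667% = 0.00991667.
Level-payment amortization: P = B₀·r / (1 − (1+r)^(−n)) = 475.00·0.00991667 / (1 − 1.00992^(−24)).
Denominator 1 − (1+r)^(−24) = 0.210872726.
P = 4.71042 / 0.210872726 ≈ 22.34.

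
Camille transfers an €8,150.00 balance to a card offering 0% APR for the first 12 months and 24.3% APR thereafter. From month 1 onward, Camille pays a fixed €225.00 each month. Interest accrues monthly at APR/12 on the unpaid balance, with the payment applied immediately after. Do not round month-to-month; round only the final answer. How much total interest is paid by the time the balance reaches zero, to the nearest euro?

Promo months 1–12 at r₀ = 0%/12 = 0; months 13+ at r₁ = 24.3%/12 = 0.02025.
After month 12 (no interest yet): B = €8,150.00 − 12·€225.00 = €5,450.00.
Then at r₁ with €225.00/mo: n₂ = −ln(1 − r₁·B/P)/ln(1+r₁) ≈ 33.64 → 34 more payments.
Total paid = 45·€225.00 + €143.63 = €10,268.63; interest = €10,268.63 − €8,150.00 = €2,118.63.

€2,119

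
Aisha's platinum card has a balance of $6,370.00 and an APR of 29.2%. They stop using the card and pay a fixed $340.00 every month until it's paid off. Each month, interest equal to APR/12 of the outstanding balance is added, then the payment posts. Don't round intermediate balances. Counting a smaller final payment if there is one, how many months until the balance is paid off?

26 months

Monthly rate r = 29.2%/12 = 2.43333% = 0.0243333.
Recurrence: B ← B·(1+r) − $340.00.
Month 1: interest $155.00; balance after payment $6,185.00.
Month 2: interest $150.50; balance after payment $5,995.51.
Closed form: n = −ln(1 − rB₀/P)/ln(1+r) = −ln(0.54411)/ln(1.02433) ≈ 25.314, so the balance reaches zero during payment 26.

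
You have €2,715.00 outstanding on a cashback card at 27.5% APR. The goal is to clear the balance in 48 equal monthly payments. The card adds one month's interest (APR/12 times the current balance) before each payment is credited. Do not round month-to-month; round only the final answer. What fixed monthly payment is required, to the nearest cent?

Monthly rate r = 27.5%/12 = 2.29167% = 0.0229167.
Level-payment amortization: P = B₀·r / (1 − (1+r)^(−n)) = 2715.00·0.0229167 / (1 − 1.02292^(−48)).
Denominator 1 − (1+r)^(−48) = 0.662970612.
P = 62.2187 / 0.662970612 ≈ 93.85.

€93.85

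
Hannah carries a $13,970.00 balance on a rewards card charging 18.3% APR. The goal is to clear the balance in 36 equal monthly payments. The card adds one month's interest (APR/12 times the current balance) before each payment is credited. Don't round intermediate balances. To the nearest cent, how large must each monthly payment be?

Monthly rate r = 18.3%/12 = 1.525% = 0.01525.
Level-payment amortization: P = B₀·r / (1 − (1+r)^(−n)) = 13970.00·0.01525 / (1 − 1.01525^(−36)).
Denominator 1 − (1+r)^(−36) = 0.420074686.
P = 213.043 / 0.420074686 ≈ 507.15.

$507.15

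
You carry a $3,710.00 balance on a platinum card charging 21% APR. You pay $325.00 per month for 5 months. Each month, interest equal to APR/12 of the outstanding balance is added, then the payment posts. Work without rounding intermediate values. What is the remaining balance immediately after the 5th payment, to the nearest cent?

$2,363.31

Monthly rate r = 21%/12 = 1.75% = 0.0175.
Each month: B ← B·(1+r) − $325.00.
Month 1: interest $64.93; balance after payment $3,449.93.
Month 2: interest $60.37; balance after payment $3,185.30.
Month 3: interest $55.74; balance after payment $2,916.04.
Month 4: interest $51.03; balance after payment $2,642.07.
Month 5: interest $46.24; balance after payment $2,363.31.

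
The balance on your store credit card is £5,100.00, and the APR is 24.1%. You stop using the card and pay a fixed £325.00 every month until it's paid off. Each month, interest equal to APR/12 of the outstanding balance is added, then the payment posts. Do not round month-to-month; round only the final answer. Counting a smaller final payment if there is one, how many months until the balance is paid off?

20 payments

Monthly rate r = 24.1%/12 = 2.00833% = 0.0200833.
Recurrence: B ← B·(1+r) − £325.00.
Month 1: interest £102.43; balance after payment £4,877.43.
Month 2: interest £97.95; balance after payment £4,650.38.
Closed form: n = −ln(1 − rB₀/P)/ln(1+r) = −ln(0.68485)/ln(1.02008) ≈ 19.038, so the balance reaches zero during payment 20.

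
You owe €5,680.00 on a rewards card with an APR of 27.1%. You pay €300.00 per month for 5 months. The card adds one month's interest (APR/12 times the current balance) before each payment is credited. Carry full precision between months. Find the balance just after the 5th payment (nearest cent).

€4,781.70

Monthly rate r = 27.1%/12 = 2.25833% = 0.0225833.
Each month: B ← B·(1+r) − €300.00.
Month 1: interest €128.27; balance after payment €5,508.27.
Month 2: interest €124.40; balance after payment €5,332.67.
Month 3: interest €120.43; balance after payment €5,153.10.
Month 4: interest €116.37; balance after payment €4,969.47.
Month 5: interest €112.23; balance after payment €4,781.70.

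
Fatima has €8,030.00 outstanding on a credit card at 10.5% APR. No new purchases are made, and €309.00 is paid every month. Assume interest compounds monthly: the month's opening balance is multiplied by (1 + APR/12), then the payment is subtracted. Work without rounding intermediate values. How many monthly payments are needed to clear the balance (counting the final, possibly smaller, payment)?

30 payments

Monthly rate r = 10.5%/12 = 0.875% = 0.00875.
Recurrence: B ← B·(1+r) − €309.00.
Month 1: interest €70.26; balance after payment €7,791.26.
Month 2: interest €68.17; balance after payment €7,550.44.
Closed form: n = −ln(1 − rB₀/P)/ln(1+r) = −ln(0.77261)/ln(1.00875) ≈ 29.612, so the balance reaches zero during payment 30.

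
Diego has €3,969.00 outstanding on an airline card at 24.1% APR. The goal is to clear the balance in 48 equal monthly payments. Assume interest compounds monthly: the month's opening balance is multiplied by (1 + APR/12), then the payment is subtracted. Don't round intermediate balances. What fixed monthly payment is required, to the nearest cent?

€129.62

Monthly rate r = 24.1%/12 = 2.00833% = 0.0200833.
Level-payment amortization: P = B₀·r / (1 − (1+r)^(−n)) = 3969.00·0.0200833 / (1 − 1.02008^(−48)).
Denominator 1 − (1+r)^(−48) = 0.614975195.
P = 79.7108 / 0.614975195 ≈ 129.62.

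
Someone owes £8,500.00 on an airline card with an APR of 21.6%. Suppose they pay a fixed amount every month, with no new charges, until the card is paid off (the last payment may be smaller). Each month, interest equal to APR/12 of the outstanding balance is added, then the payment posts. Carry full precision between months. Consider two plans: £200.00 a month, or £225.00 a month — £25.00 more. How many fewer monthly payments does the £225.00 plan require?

Monthly rate r = 21.6%/12 = 1.8% = 0.018.
At £200.00/mo: n = ⌈−ln(1 − rB₀/P)/ln(1+r)⌉ = 82 payments (last £35.42); total interest = total paid − £8,500.00 = £7,735.42.
At £225.00/mo: 64 payments (last £195.96); total interest £5,870.96.
Payments saved = 82 − 64 = 18.

18 fewer payments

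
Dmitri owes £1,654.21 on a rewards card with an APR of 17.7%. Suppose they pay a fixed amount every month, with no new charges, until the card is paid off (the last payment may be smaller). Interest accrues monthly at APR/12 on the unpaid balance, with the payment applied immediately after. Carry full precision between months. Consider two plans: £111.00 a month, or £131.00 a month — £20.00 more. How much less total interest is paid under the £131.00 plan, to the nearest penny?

Monthly rate r = 17.7%/12 = 1.475% = 0.01475.
At £111.00/mo: n = ⌈−ln(1 − rB₀/P)/ln(1+r)⌉ = 17 payments (last £105.78); total interest = total paid − £1,654.21 = £227.57.
At £131.00/mo: 15 payments (last £10.07); total interest £189.86.
Interest saved = £227.57 − £189.86 = £37.71.

£37.71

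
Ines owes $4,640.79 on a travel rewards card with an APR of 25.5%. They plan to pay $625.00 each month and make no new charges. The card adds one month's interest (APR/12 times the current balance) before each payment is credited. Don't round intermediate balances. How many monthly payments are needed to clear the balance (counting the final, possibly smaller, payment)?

9 payments

Monthly rate r = 25.5%/12 = 2.125% = 0.02125.
Recurrence: B ← B·(1+r) − $625.00.
Month 1: interest $98.62; balance after payment $4,114.41.
Month 2: interest $87.43; balance after payment $3,576.84.
Closed form: n = −ln(1 − rB₀/P)/ln(1+r) = −ln(0.84221)/ln(1.02125) ≈ 8.167, so the balance reaches zero during payment 9.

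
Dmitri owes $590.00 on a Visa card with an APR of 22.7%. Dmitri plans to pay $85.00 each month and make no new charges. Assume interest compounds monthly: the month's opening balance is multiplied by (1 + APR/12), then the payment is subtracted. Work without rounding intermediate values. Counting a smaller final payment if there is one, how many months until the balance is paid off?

Monthly rate r = 22.7%/12 = 1.89167% = 0.0189167.
Recurrence: B ← B·(1+r) − $85.00.
Month 1: interest $11.16; balance after payment $516.16.
Month 2: interest $9.76; balance after payment $440.92.
Closed form: n = −ln(1 − rB₀/P)/ln(1+r) = −ln(0.8687)/ln(1.01892) ≈ 7.511, so the balance reaches zero during payment 8.

8 months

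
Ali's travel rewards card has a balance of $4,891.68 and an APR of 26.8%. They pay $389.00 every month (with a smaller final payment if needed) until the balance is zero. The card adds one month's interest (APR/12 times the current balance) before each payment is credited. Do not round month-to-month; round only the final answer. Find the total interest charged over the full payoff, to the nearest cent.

$914.73

Monthly rate r = 26.8%/12 = 2.23333% = 0.0223333.
Payoff takes n = ⌈−ln(1 − rB₀/P)/ln(1+r)⌉ = ⌈14.926⌉ = 15 payments; the last is $360.41.
Total paid = 14·$389.00 + $360.41 = $5,806.41.
Total interest = total paid − principal = $5,806.41 − $4,891.68 = $914.73.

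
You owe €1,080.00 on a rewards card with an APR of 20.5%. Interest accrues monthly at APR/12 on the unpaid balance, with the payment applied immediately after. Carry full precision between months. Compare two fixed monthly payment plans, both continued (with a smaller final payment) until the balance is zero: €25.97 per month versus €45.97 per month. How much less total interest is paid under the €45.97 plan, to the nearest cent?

€507.68

Monthly rate r = 20.5%/12 = 1.70833% = 0.0170833.
At €25.97/mo: n = ⌈−ln(1 − rB₀/P)/ln(1+r)⌉ = 74 payments (last €4.36); total interest = total paid − €1,080.00 = €820.17.
At €45.97/mo: 31 payments (last €13.39); total interest €312.49.
Interest saved = €820.17 − €312.49 = €507.68.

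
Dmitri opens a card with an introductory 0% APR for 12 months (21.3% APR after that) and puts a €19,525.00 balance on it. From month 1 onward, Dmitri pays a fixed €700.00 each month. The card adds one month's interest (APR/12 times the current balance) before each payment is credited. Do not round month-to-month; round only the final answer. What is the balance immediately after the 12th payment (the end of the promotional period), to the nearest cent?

Promo months 1–12 at r₀ = 0%/12 = 0; months 13+ at r₁ = 21.3%/12 = 0.01775.
After month 12 (no interest yet): B = €19,525.00 − 12·€700.00 = €11,125.00.

€11,125.00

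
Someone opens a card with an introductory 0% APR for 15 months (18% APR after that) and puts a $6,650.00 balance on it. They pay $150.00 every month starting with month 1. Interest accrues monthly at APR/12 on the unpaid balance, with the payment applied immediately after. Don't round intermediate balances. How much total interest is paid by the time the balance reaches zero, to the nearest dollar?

$1,442

Promo months 1–15 at r₀ = 0%/12 = 0; months 16+ at r₁ = 18%/12 = 0.015.
After month 15 (no interest yet): B = $6,650.00 − 15·$150.00 = $4,400.00.
Then at r₁ with $150.00/mo: n₂ = −ln(1 − r₁·B/P)/ln(1+r₁) ≈ 38.94 → 39 more payments.
Total paid = 53·$150.00 + $141.62 = $8,091.62; interest = $8,091.62 − $6,650.00 = $1,441.62.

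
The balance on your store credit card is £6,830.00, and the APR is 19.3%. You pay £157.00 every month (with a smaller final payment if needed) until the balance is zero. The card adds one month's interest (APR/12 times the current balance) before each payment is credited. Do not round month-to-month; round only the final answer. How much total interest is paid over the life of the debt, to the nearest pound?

Monthly rate r = 19.3%/12 = 1.60833% = 0.0160833.
Payoff takes n = ⌈−ln(1 − rB₀/P)/ln(1+r)⌉ = ⌈75.391⌉ = 76 payments; the last is £61.72.
Total paid = 75·£157.00 + £61.72 = £11,836.72.
Total interest = total paid − principal = £11,836.72 − £6,830.00 = £5,006.72.

£5,007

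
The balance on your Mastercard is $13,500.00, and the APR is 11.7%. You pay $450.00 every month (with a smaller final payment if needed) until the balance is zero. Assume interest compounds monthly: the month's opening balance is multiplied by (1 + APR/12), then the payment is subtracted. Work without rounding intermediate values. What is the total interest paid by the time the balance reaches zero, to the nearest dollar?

Monthly rate r = 11.7%/12 = 0.975% = 0.00975.
Payoff takes n = ⌈−ln(1 − rB₀/P)/ln(1+r)⌉ = ⌈35.662⌉ = 36 payments; the last is $298.26.
Total paid = 35·$450.00 + $298.26 = $16,048.26.
Total interest = total paid − principal = $16,048.26 − $13,500.00 = $2,548.26.

$2,548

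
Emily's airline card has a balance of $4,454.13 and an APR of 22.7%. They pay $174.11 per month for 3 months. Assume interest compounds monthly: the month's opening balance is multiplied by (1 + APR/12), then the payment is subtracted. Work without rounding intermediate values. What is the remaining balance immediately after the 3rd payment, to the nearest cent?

Monthly rate r = 22.7%/12 = 1.89167% = 0.0189167.
Each month: B ← B·(1+r) − $174.11.
Month 1: interest $84.26; balance after payment $4,364.28.
Month 2: interest $82.56; balance after payment $4,272.72.
Month 3: interest $80.83; balance after payment $4,179.44.

$4,179.44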